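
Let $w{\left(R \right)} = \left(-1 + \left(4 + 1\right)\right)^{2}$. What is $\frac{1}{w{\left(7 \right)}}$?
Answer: $\frac{1}{16} \approx 0.0625$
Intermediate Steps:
$w{\left(R \right)} = 16$ ($w{\left(R \right)} = \left(-1 + 5\right)^{2} = 4^{2} = 16$)
$\frac{1}{w{\left(7 \right)}} = \frac{1}{16}$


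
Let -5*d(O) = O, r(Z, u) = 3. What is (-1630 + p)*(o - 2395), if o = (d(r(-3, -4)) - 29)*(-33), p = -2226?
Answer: 27342896/5 ≈ 5.4686e+6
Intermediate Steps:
d(O) = -O/5
o = 4884/5 (o = (-⅕*3 - 29)*(-33) = (-⅗ - 29)*(-33) = -148/5*(-33) = 4884/5 ≈ 976.80)
(-1630 + p)*(o - 2395) = (-1630 - 2226)*(4884/5 - 2395) = -3856*(-7091/5) = 27342896/5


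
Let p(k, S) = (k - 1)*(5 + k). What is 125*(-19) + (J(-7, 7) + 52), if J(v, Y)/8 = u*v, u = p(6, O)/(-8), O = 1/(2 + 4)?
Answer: -1938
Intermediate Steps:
O = 1/6 ≈ 0.16667
p(k, S) = (-1 + k)*(5 + k)
u = -55/8 (u = (-5 + 6**2 + 4*6)/(-8) = (-5 + 36 + 24)*(-1/8) = 55*(-1/8) = -55/8 ≈ -6.8750)
J(v, Y) = -55*v (J(v, Y) = 8*(-55*v/8) = -55*v)
125*(-19) + (J(-7, 7) + 52) = 125*(-19) + (-55*(-7) + 52) = -2375 + (385 + 52) = -2375 + 437 = -1938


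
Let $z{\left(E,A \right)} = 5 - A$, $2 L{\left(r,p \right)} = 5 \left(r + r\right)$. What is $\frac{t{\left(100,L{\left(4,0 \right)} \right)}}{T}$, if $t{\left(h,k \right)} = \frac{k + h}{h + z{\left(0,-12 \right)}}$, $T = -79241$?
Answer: $- \frac{40}{3090399} \approx -1.2943 \cdot 10^{-5}$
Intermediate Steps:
$L{\left(r,p \right)} = 5 r$ ($L{\left(r,p \right)} = \frac{5 \left(r + r\right)}{2} = \frac{5 \cdot 2 r}{2} = \frac{10 r}{2} = 5 r$)
$t{\left(h,k \right)} = \frac{h + k}{17 + h}$ ($t{\left(h,k \right)} = \frac{k + h}{h + \left(5 - -12\right)} = \frac{h + k}{h + \left(5 + 12\right)} = \frac{h + k}{h + 17} = \frac{h + k}{17 + h}$)
$\frac{t{\left(100,L{\left(4,0 \right)} \right)}}{T} = \frac{\frac{1}{17 + 100} \left(100 + 5 \cdot 4\right)}{-79241} = \frac{100 + 20}{117} \left(- \frac{1}{79241}\right) = \frac{1}{117} \cdot 120 \left(- \frac{1}{79241}\right) = \frac{40}{39} \left(- \frac{1}{79241}\right) = - \frac{40}{3090399}$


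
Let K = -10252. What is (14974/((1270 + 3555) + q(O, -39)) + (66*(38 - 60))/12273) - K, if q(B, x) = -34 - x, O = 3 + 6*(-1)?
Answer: 101316811237/9879765 ≈ 10255.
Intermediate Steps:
O = -3 (O = 3 - 6 = -3)
(14974/((1270 + 3555) + q(O, -39)) + (66*(38 - 60))/12273) - K = (14974/((1270 + 3555) + (-34 - 1*(-39))) + (66*(38 - 60))/12273) - 1*(-10252) = (14974/(4825 + (-34 + 39)) + (66*(-22))*(1/12273)) + 10252 = (14974/(4825 + 5) - 1452*1/12273) + 10252 = (14974/4830 - 484/4091) + 10252 = (14974*(1/4830) - 484/4091) + 10252 = (7487/2415 - 484/4091) + 10252 = 29460457/9879765 + 10252 = 101316811237/9879765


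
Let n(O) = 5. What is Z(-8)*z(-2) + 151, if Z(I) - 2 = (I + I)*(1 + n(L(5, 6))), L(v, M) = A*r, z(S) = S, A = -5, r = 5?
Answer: 339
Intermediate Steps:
L(v, M) = -25 (L(v, M) = -5*5 = -25)
Z(I) = 2 + 12*I (Z(I) = 2 + (I + I)*(1 + 5) = 2 + (2*I)*6 = 2 + 12*I)
Z(-8)*z(-2) + 151 = (2 + 12*(-8))*(-2) + 151 = (2 - 96)*(-2) + 151 = -94*(-2) + 151 = 188 + 151 = 339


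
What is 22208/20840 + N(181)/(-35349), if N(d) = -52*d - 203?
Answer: 41058633/30694715 ≈ 1.3376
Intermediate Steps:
N(d) = -203 - 52*d
22208/20840 + N(181)/(-35349) = 22208/20840 + (-203 - 52*181)/(-35349) = 22208*(1/20840) + (-203 - 9412)*(-1/35349) = 2776/2605 - 9615*(-1/35349) = 2776/2605 + 3205/11783 = 41058633/30694715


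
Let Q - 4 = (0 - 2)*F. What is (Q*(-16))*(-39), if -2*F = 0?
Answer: 2496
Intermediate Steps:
F = 0 (F = -½*0 = 0)
Q = 4 (Q = 4 + (0 - 2)*0 = 4 - 2*0 = 4 + 0 = 4)
(Q*(-16))*(-39) = (4*(-16))*(-39) = -64*(-39) = 2496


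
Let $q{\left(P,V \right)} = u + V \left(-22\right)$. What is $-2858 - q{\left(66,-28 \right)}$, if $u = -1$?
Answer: $-3473$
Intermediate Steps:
$q{\left(P,V \right)} = -1 - 22 V$ ($q{\left(P,V \right)} = -1 + V \left(-22\right) = -1 - 22 V$)
$-2858 - q{\left(66,-28 \right)} = -2858 - \left(-1 - -616\right) = -2858 - \left(-1 + 616\right) = -2858 - 615 = -3473$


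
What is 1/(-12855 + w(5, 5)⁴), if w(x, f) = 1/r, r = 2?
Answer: -16/205679 ≈ -7.7791e-5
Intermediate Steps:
w(x, f) = ½ (w(x, f) = 1/2 = ½)
1/(-12855 + w(5, 5)⁴) = 1/(-12855 + (½)⁴) = 1/(-12855 + 1/16) = 1/(-205679/16) = -16/205679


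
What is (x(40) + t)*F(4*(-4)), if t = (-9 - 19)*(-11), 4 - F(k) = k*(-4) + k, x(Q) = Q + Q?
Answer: -17072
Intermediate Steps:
x(Q) = 2*Q
F(k) = 4 + 3*k (F(k) = 4 - (k*(-4) + k) = 4 - (-4*k + k) = 4 - (-3)*k = 4 + 3*k)
t = 308 (t = -28*(-11) = 308)
(x(40) + t)*F(4*(-4)) = (2*40 + 308)*(4 + 3*(4*(-4))) = (80 + 308)*(4 + 3*(-16)) = 388*(4 - 48) = 388*(-44) = -17072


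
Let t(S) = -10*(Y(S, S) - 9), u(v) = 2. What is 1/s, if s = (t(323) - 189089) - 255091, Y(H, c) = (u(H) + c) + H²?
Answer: -1/1490630 ≈ -6.7086e-7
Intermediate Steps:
Y(H, c) = 2 + c + H² (Y(H, c) = (2 + c) + H² = 2 + c + H²)
t(S) = 70 - 10*S - 10*S² (t(S) = -10*((2 + S + S²) - 9) = -10*(-7 + S + S²) = 70 - 10*S - 10*S²)
s = -1490630 (s = ((70 - 10*323 - 10*323²) - 189089) - 255091 = ((70 - 3230 - 10*104329) - 189089) - 255091 = ((70 - 3230 - 1043290) - 189089) - 255091 = (-1046450 - 189089) - 255091 = -1235539 - 255091 = -1490630)
1/s = 1/(-1490630) = -1/1490630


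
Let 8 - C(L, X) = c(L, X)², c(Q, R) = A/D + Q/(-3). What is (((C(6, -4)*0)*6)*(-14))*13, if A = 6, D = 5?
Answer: 0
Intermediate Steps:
c(Q, R) = 6/5 - Q/3 (c(Q, R) = 6/5 + Q/(-3) = 6*(⅕) + Q*(-⅓) = 6/5 - Q/3)
C(L, X) = 8 - (6/5 - L/3)²
(((C(6, -4)*0)*6)*(-14))*13 = ((((8 - (-18 + 5*6)²/225)*0)*6)*(-14))*13 = ((((8 - (-18 + 30)²/225)*0)*6)*(-14))*13 = ((((8 - 1/225*12²)*0)*6)*(-14))*13 = ((((8 - 1/225*144)*0)*6)*(-14))*13 = ((((8 - 16/25)*0)*6)*(-14))*13 = ((((184/25)*0)*6)*(-14))*13 = ((0*6)*(-14))*13 = (0*(-14))*13 = 0*13 = 0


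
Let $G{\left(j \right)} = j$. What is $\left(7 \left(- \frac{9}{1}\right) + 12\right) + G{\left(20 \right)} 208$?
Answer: $4109$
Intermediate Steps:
$\left(7 \left(- \frac{9}{1}\right) + 12\right) + G{\left(20 \right)} 208 = \left(7 \left(- \frac{9}{1}\right) + 12\right) + 20 \cdot 208 = \left(7 \left(\left(-9\right) 1\right) + 12\right) + 4160 = \left(7 \left(-9\right) + 12\right) + 4160 = \left(-63 + 12\right) + 4160 = -51 + 4160 = 4109$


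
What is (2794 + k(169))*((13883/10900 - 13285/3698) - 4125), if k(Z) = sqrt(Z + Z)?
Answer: -116205807327951/10077050 - 1081371149079*sqrt(2)/20154100 ≈ -1.1608e+7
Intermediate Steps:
k(Z) = sqrt(2)*sqrt(Z) (k(Z) = sqrt(2*Z) = sqrt(2)*sqrt(Z))
(2794 + k(169))*((13883/10900 - 13285/3698) - 4125) = (2794 + sqrt(2)*sqrt(169))*((13883/10900 - 13285/3698) - 4125) = (2794 + sqrt(2)*13)*((13883*(1/10900) - 13285*1/3698) - 4125) = (2794 + 13*sqrt(2))*((13883/10900 - 13285/3698) - 4125) = (2794 + 13*sqrt(2))*(-46733583/20154100 - 4125) = (2794 + 13*sqrt(2))*(-83182396083/20154100) = -116205807327951/10077050 - 1081371149079*sqrt(2)/20154100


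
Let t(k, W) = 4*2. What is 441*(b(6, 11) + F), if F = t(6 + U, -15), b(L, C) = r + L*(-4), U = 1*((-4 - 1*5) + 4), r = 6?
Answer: -4410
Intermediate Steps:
U = -5 (U = 1*((-4 - 5) + 4) = 1*(-9 + 4) = 1*(-5) = -5)
b(L, C) = 6 - 4*L (b(L, C) = 6 + L*(-4) = 6 - 4*L)
t(k, W) = 8
F = 8
441*(b(6, 11) + F) = 441*((6 - 4*6) + 8) = 441*((6 - 24) + 8) = 441*(-18 + 8) = 441*(-10) = -4410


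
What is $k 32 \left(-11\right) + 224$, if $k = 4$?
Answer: $-1184$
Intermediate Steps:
$k 32 \left(-11\right) + 224 = 4 \cdot 32 \left(-11\right) + 224 = 4 \left(-352\right) + 224 = -1408 + 224 = -1184$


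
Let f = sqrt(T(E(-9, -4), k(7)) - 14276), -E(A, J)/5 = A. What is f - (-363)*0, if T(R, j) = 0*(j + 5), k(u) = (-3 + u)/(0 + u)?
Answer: 2*I*sqrt(3569) ≈ 119.48*I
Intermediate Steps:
E(A, J) = -5*A
k(u) = (-3 + u)/u
T(R, j) = 0 (T(R, j) = 0*(5 + j) = 0)
f = 2*I*sqrt(3569) (f = sqrt(0 - 14276) = sqrt(-14276) = 2*I*sqrt(3569) ≈ 119.48*I)
f - (-363)*0 = 2*I*sqrt(3569) - (-363)*0 = 2*I*sqrt(3569) - 1*0 = 2*I*sqrt(3569) + 0 = 2*I*sqrt(3569)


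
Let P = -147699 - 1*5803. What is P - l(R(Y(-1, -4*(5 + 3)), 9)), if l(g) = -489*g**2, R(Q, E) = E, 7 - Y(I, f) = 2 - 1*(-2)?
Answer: -113893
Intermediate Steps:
Y(I, f) = 3 (Y(I, f) = 7 - (2 - 1*(-2)) = 7 - (2 + 2) = 7 - 1*4 = 7 - 4 = 3)
P = -153502 (P = -147699 - 5803 = -153502)
P - l(R(Y(-1, -4*(5 + 3)), 9)) = -153502 - (-489)*9**2 = -153502 - (-489)*81 = -153502 - 1*(-39609) = -153502 + 39609 = -113893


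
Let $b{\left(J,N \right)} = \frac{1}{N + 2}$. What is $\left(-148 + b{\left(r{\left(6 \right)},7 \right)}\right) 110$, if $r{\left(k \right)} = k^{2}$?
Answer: $- \frac{146410}{9} \approx -16268.0$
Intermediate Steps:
$b{\left(J,N \right)} = \frac{1}{2 + N}$
$\left(-148 + b{\left(r{\left(6 \right)},7 \right)}\right) 110 = \left(-148 + \frac{1}{2 + 7}\right) 110 = \left(-148 + \frac{1}{9}\right) 110 = \left(- \frac{1331}{9}\right) 110 = - \frac{146410}{9}$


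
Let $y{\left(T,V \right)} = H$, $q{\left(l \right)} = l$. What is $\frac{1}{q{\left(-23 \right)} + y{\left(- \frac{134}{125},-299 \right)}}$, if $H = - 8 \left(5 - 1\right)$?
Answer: $- \frac{1}{55} \approx -0.018182$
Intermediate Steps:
$H = -32$ ($H = \left(-8\right) 4 = -32$)
$y{\left(T,V \right)} = -32$
$\frac{1}{q{\left(-23 \right)} + y{\left(- \frac{134}{125},-299 \right)}} = \frac{1}{-23 - 32} = \frac{1}{-55} = - \frac{1}{55}$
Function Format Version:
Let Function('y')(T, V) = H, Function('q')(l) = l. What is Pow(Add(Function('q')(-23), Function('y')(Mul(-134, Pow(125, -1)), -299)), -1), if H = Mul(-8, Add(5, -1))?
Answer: Rational(-1, 55) ≈ -0.018182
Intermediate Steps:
H = -32 (H = Mul(-8, 4) = -32)
Function('y')(T, V) = -32
Pow(Add(Function('q')(-23), Function('y')(Mul(-134, Pow(125, -1)), -299)), -1) = Pow(Add(-23, -32), -1) = Pow(-55, -1) = Rational(-1, 55)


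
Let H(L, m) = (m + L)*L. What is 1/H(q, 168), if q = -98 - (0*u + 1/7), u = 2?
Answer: -49/335943 ≈ -0.00014586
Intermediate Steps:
q = -687/7 (q = -98 - (0*2 + 1/7) = -98 - (0 + ⅐) = -98 - 1*⅐ = -98 - ⅐ = -687/7 ≈ -98.143)
H(L, m) = L*(L + m) (H(L, m) = (L + m)*L = L*(L + m))
1/H(q, 168) = 1/(-687*(-687/7 + 168)/7) = 1/(-687/7*489/7) = 1/(-335943/49) = -49/335943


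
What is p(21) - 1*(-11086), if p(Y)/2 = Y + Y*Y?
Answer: 12010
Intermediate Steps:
p(Y) = 2*Y + 2*Y² (p(Y) = 2*(Y + Y*Y) = 2*(Y + Y²) = 2*Y + 2*Y²)
p(21) - 1*(-11086) = 2*21*(1 + 21) - 1*(-11086) = 2*21*22 + 11086 = 924 + 11086 = 12010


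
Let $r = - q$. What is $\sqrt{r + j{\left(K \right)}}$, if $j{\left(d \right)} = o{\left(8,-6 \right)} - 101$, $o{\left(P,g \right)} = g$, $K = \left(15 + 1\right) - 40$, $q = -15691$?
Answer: $4 \sqrt{974} \approx 124.84$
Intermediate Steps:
$K = -24$ ($K = 16 - 40 = -24$)
$j{\left(d \right)} = -107$ ($j{\left(d \right)} = -6 - 101 = -107$)
$r = 15691$ ($r = \left(-1\right) \left(-15691\right) = 15691$)
$\sqrt{r + j{\left(K \right)}} = \sqrt{15691 - 107} = \sqrt{15584} = 4 \sqrt{974}$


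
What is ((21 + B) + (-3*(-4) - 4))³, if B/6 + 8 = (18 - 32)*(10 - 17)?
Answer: 184220009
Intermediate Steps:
B = 540 (B = -48 + 6*((18 - 32)*(10 - 17)) = -48 + 6*(-14*(-7)) = -48 + 6*98 = -48 + 588 = 540)
((21 + B) + (-3*(-4) - 4))³ = ((21 + 540) + (-3*(-4) - 4))³ = (561 + (12 - 4))³ = (561 + 8)³ = 569³ = 184220009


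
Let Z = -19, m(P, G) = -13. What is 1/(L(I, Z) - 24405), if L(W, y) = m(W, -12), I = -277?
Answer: -1/24418 ≈ -4.0953e-5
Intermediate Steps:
L(W, y) = -13
1/(L(I, Z) - 24405) = 1/(-13 - 24405) = 1/(-24418) = -1/24418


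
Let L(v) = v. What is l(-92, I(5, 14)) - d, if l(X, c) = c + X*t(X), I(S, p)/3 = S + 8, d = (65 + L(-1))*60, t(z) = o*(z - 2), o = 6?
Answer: 48087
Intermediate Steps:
t(z) = -12 + 6*z (t(z) = 6*(z - 2) = 6*(-2 + z) = -12 + 6*z)
d = 3840 (d = (65 - 1)*60 = 64*60 = 3840)
I(S, p) = 24 + 3*S (I(S, p) = 3*(S + 8) = 3*(8 + S) = 24 + 3*S)
l(X, c) = c + X*(-12 + 6*X)
l(-92, I(5, 14)) - d = ((24 + 3*5) + 6*(-92)*(-2 - 92)) - 1*3840 = ((24 + 15) + 6*(-92)*(-94)) - 3840 = (39 + 51888) - 3840 = 51927 - 3840 = 48087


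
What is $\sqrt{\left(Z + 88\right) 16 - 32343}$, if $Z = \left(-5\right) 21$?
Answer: $i \sqrt{32615} \approx 180.6 i$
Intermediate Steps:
$Z = -105$
$\sqrt{\left(Z + 88\right) 16 - 32343} = \sqrt{\left(-105 + 88\right) 16 - 32343} = \sqrt{\left(-17\right) 16 - 32343} = \sqrt{-272 - 32343} = \sqrt{-32615} = i \sqrt{32615}$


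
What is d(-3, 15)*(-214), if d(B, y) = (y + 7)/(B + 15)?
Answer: -1177/3 ≈ -392.33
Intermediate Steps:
d(B, y) = (7 + y)/(15 + B)
d(-3, 15)*(-214) = ((7 + 15)/(15 - 3))*(-214) = (22/12)*(-214) = ((1/12)*22)*(-214) = (11/6)*(-214) = -1177/3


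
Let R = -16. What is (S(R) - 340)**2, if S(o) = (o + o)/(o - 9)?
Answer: 71707024/625 ≈ 1.1473e+5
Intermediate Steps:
S(o) = 2*o/(-9 + o) (S(o) = (2*o)/(-9 + o) = 2*o/(-9 + o))
(S(R) - 340)**2 = (2*(-16)/(-9 - 16) - 340)**2 = (2*(-16)/(-25) - 340)**2 = (2*(-16)*(-1/25) - 340)**2 = (32/25 - 340)**2 = (-8468/25)**2 = 71707024/625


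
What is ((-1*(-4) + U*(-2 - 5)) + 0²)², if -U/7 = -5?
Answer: 58081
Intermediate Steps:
U = 35 (U = -7*(-5) = 35)
((-1*(-4) + U*(-2 - 5)) + 0²)² = ((-1*(-4) + 35*(-2 - 5)) + 0²)² = ((4 + 35*(-7)) + 0)² = ((4 - 245) + 0)² = (-241 + 0)² = (-241)² = 58081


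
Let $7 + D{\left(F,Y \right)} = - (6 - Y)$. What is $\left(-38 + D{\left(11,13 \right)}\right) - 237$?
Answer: $-275$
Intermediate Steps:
$D{\left(F,Y \right)} = -13 + Y$ ($D{\left(F,Y \right)} = -7 - \left(6 - Y\right) = -7 + \left(-6 + Y\right) = -13 + Y$)
$\left(-38 + D{\left(11,13 \right)}\right) - 237 = \left(-38 + \left(-13 + 13\right)\right) - 237 = \left(-38 + 0\right) - 237 = -38 - 237 = -275$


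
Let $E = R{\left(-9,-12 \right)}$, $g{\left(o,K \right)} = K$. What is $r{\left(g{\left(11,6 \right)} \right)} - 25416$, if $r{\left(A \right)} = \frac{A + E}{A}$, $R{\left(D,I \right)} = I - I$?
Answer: $-25415$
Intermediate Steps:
$R{\left(D,I \right)} = 0$
$E = 0$
$r{\left(A \right)} = 1$ ($r{\left(A \right)} = \frac{A + 0}{A} = \frac{A}{A} = 1$)
$r{\left(g{\left(11,6 \right)} \right)} - 25416 = 1 - 25416 = -25415$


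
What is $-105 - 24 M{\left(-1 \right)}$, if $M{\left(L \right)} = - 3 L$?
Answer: $-177$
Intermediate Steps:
$-105 - 24 M{\left(-1 \right)} = -105 - 24 \left(\left(-3\right) \left(-1\right)\right) = -105 - 72 = -177$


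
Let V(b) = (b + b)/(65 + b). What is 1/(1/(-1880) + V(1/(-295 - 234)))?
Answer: -505015/298 ≈ -1694.7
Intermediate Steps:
V(b) = 2*b/(65 + b) (V(b) = (2*b)/(65 + b) = 2*b/(65 + b))
1/(1/(-1880) + V(1/(-295 - 234))) = 1/(1/(-1880) + 2/((-295 - 234)*(65 + 1/(-295 - 234)))) = 1/(-1/1880 + 2/(-529*(65 + 1/(-529)))) = 1/(-1/1880 + 2*(-1/529)/(65 - 1/529)) = 1/(-1/1880 + 2*(-1/529)/(34384/529)) = 1/(-1/1880 + 2*(-1/529)*(529/34384)) = 1/(-1/1880 - 1/17192) = 1/(-298/505015) = -505015/298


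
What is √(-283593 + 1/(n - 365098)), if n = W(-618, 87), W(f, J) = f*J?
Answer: I*√3109722211983187/104716 ≈ 532.53*I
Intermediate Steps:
W(f, J) = J*f
n = -53766 (n = 87*(-618) = -53766)
√(-283593 + 1/(n - 365098)) = √(-283593 + 1/(-53766 - 365098)) = √(-283593 + 1/(-418864)) = √(-283593 - 1/418864) = √(-118786898353/418864) = I*√3109722211983187/104716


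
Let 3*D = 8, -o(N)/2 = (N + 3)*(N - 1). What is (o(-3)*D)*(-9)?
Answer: 0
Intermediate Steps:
o(N) = -2*(-1 + N)*(3 + N) (o(N) = -2*(N + 3)*(N - 1) = -2*(3 + N)*(-1 + N) = -2*(-1 + N)*(3 + N))
D = 8/3 (D = (⅓)*8 = 8/3 ≈ 2.6667)
(o(-3)*D)*(-9) = ((6 - 4*(-3) - 2*(-3)²)*(8/3))*(-9) = ((6 + 12 - 2*9)*(8/3))*(-9) = ((6 + 12 - 18)*(8/3))*(-9) = (0*(8/3))*(-9) = 0*(-9) = 0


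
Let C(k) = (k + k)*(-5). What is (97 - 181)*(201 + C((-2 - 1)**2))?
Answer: -9324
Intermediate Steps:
C(k) = -10*k (C(k) = (2*k)*(-5) = -10*k)
(97 - 181)*(201 + C((-2 - 1)**2)) = (97 - 181)*(201 - 10*(-2 - 1)**2) = -84*(201 - 10*(-3)**2) = -84*(201 - 10*9) = -84*(201 - 90) = -84*111 = -9324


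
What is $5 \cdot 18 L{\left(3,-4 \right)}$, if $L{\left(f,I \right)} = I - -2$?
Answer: $-180$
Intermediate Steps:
$L{\left(f,I \right)} = 2 + I$ ($L{\left(f,I \right)} = I + 2 = 2 + I$)
$5 \cdot 18 L{\left(3,-4 \right)} = 5 \cdot 18 \left(2 - 4\right) = 90 \left(-2\right) = -180$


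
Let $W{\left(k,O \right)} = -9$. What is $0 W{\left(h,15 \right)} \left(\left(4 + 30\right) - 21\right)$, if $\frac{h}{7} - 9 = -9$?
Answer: $0$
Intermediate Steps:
$h = 0$ ($h = 63 + 7 \left(-9\right) = 63 - 63 = 0$)
$0 W{\left(h,15 \right)} \left(\left(4 + 30\right) - 21\right) = 0 \left(-9\right) \left(\left(4 + 30\right) - 21\right) = 0 \left(34 - 21\right) = 0 \cdot 13 = 0$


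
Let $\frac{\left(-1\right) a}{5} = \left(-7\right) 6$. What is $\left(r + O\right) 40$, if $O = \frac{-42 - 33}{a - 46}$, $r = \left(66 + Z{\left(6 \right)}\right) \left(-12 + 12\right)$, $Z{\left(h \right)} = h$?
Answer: $- \frac{750}{41} \approx -18.293$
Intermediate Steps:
$a = 210$ ($a = - 5 \left(\left(-7\right) 6\right) = \left(-5\right) \left(-42\right) = 210$)
$r = 0$ ($r = \left(66 + 6\right) \left(-12 + 12\right) = 72 \cdot 0 = 0$)
$O = - \frac{75}{164}$ ($O = \frac{-42 - 33}{210 - 46} = - \frac{75}{164} \approx -0.45732$)
$\left(r + O\right) 40 = \left(0 - \frac{75}{164}\right) 40 = \left(- \frac{75}{164}\right) 40 = - \frac{750}{41}$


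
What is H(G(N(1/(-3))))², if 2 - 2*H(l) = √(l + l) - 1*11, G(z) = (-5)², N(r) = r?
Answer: 219/4 - 65*√2/2 ≈ 8.7881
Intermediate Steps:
G(z) = 25
H(l) = 13/2 - √2*√l/2 (H(l) = 1 - (√(l + l) - 1*11)/2 = 1 - (√(2*l) - 11)/2 = 1 - (√2*√l - 11)/2 = 1 - (-11 + √2*√l)/2 = 1 + (11/2 - √2*√l/2) = 13/2 - √2*√l/2)
H(G(N(1/(-3))))² = (13/2 - √2*√25/2)² = (13/2 - ½*√2*5)² = (13/2 - 5*√2/2)²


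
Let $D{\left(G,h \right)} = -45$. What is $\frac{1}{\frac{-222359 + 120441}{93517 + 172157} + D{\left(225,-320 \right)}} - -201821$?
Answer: $\frac{1216702791467}{6028624} \approx 2.0182 \cdot 10^{5}$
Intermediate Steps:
$\frac{1}{\frac{-222359 + 120441}{93517 + 172157} + D{\left(225,-320 \right)}} - -201821 = \frac{1}{\frac{-222359 + 120441}{93517 + 172157} - 45} - -201821 = \frac{1}{- \frac{101918}{265674} - 45} + 201821 = \frac{1}{\left(-101918\right) \frac{1}{265674} - 45} + 201821 = \frac{1}{- \frac{50959}{132837} - 45} + 201821 = \frac{1}{- \frac{6028624}{132837}} + 201821 = - \frac{132837}{6028624} + 201821 = \frac{1216702791467}{6028624}$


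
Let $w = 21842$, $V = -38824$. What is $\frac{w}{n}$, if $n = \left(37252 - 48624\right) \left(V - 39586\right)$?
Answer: $\frac{10921}{445839260} \approx 2.4495 \cdot 10^{-5}$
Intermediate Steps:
$n = 891678520$ ($n = \left(37252 - 48624\right) \left(-38824 - 39586\right) = \left(-11372\right) \left(-78410\right) = 891678520$)
$\frac{w}{n} = \frac{21842}{891678520} = 21842 \cdot \frac{1}{891678520} = \frac{10921}{445839260}$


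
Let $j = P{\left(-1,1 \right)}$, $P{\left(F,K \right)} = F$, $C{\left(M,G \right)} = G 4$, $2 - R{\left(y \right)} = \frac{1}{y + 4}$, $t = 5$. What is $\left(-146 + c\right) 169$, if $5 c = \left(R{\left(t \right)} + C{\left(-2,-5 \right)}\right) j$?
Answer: $- \frac{1082783}{45} \approx -24062.0$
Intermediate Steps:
$R{\left(y \right)} = 2 - \frac{1}{4 + y}$ ($R{\left(y \right)} = 2 - \frac{1}{y + 4} = 2 - \frac{1}{4 + y}$)
$C{\left(M,G \right)} = 4 G$
$j = -1$
$c = \frac{163}{45}$ ($c = \frac{\left(\frac{7 + 2 \cdot 5}{4 + 5} + 4 \left(-5\right)\right) \left(-1\right)}{5} = \frac{\left(\frac{7 + 10}{9} - 20\right) \left(-1\right)}{5} = \frac{\left(\frac{1}{9} \cdot 17 - 20\right) \left(-1\right)}{5} = \frac{\left(\frac{17}{9} - 20\right) \left(-1\right)}{5} = \frac{\left(- \frac{163}{9}\right) \left(-1\right)}{5} = \frac{1}{5} \cdot \frac{163}{9} = \frac{163}{45} \approx 3.6222$)
$\left(-146 + c\right) 169 = \left(-146 + \frac{163}{45}\right) 169 = \left(- \frac{6407}{45}\right) 169 = - \frac{1082783}{45}$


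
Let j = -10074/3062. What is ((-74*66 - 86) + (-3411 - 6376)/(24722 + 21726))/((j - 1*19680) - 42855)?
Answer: 353441067257/4447215874656 ≈ 0.079475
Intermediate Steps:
j = -5037/1531 (j = -10074*1/3062 = -5037/1531 ≈ -3.2900)
((-74*66 - 86) + (-3411 - 6376)/(24722 + 21726))/((j - 1*19680) - 42855) = ((-74*66 - 86) + (-3411 - 6376)/(24722 + 21726))/((-5037/1531 - 1*19680) - 42855) = ((-4884 - 86) - 9787/46448)/((-5037/1531 - 19680) - 42855) = (-4970 - 9787*1/46448)/(-30135117/1531 - 42855) = (-4970 - 9787/46448)/(-95746122/1531) = -230856347/46448*(-1531/95746122) = 353441067257/4447215874656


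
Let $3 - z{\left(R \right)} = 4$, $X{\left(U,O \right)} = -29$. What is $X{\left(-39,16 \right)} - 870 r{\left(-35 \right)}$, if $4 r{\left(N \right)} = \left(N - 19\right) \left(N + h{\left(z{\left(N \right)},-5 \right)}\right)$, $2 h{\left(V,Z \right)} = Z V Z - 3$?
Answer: $-575534$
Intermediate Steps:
$z{\left(R \right)} = -1$ ($z{\left(R \right)} = 3 - 4 = -1$)
$h{\left(V,Z \right)} = - \frac{3}{2} + \frac{V Z^{2}}{2}$ ($h{\left(V,Z \right)} = \frac{Z V Z - 3}{2} = \frac{V Z Z - 3}{2} = \frac{V Z^{2} - 3}{2} = \frac{-3 + V Z^{2}}{2} = - \frac{3}{2} + \frac{V Z^{2}}{2}$)
$r{\left(N \right)} = \frac{\left(-19 + N\right) \left(-14 + N\right)}{4}$ ($r{\left(N \right)} = \frac{\left(N - 19\right) \left(N + \left(- \frac{3}{2} + \frac{1}{2} \left(-1\right) \left(-5\right)^{2}\right)\right)}{4} = \frac{\left(-19 + N\right) \left(N + \left(- \frac{3}{2} + \frac{1}{2} \left(-1\right) 25\right)\right)}{4} = \frac{\left(-19 + N\right) \left(N - 14\right)}{4} = \frac{\left(-19 + N\right) \left(-14 + N\right)}{4}$)
$X{\left(-39,16 \right)} - 870 r{\left(-35 \right)} = -29 - 870 \left(\frac{133}{2} - - \frac{1155}{4} + \frac{\left(-35\right)^{2}}{4}\right) = -29 - 870 \left(\frac{133}{2} + \frac{1155}{4} + \frac{1}{4} \cdot 1225\right) = -29 - 870 \left(\frac{133}{2} + \frac{1155}{4} + \frac{1225}{4}\right) = -29 - 575505 = -575534$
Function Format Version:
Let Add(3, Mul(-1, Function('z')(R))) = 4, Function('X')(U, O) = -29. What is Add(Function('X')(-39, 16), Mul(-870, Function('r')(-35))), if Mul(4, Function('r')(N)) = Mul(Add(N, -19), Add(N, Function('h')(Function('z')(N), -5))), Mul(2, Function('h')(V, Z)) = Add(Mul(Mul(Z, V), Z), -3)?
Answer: -575534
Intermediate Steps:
Function('z')(R) = -1 (Function('z')(R) = Add(3, Mul(-1, 4)) = Add(3, -4) = -1)
Function('h')(V, Z) = Add(Rational(-3, 2), Mul(Rational(1, 2), V, Pow(Z, 2))) (Function('h')(V, Z) = Mul(Rational(1, 2), Add(Mul(Mul(Z, V), Z), -3)) = Mul(Rational(1, 2), Add(Mul(Mul(V, Z), Z), -3)) = Mul(Rational(1, 2), Add(Mul(V, Pow(Z, 2)), -3)) = Mul(Rational(1, 2), Add(-3, Mul(V, Pow(Z, 2)))) = Add(Rational(-3, 2), Mul(Rational(1, 2), V, Pow(Z, 2))))
Function('r')(N) = Mul(Rational(1, 4), Add(-19, N), Add(-14, N)) (Function('r')(N) = Mul(Rational(1, 4), Mul(Add(N, -19), Add(N, Add(Rational(-3, 2), Mul(Rational(1, 2), -1, Pow(-5, 2)))))) = Mul(Rational(1, 4), Mul(Add(-19, N), Add(N, Add(Rational(-3, 2), Mul(Rational(1, 2), -1, 25))))) = Mul(Rational(1, 4), Mul(Add(-19, N), Add(N, Add(Rational(-3, 2), Rational(-25, 2))))) = Mul(Rational(1, 4), Mul(Add(-19, N), Add(N, -14))) = Mul(Rational(1, 4), Mul(Add(-19, N), Add(-14, N))) = Mul(Rational(1, 4), Add(-19, N), Add(-14, N)))
Add(Function('X')(-39, 16), Mul(-870, Function('r')(-35))) = Add(-29, Mul(-870, Add(Rational(133, 2), Mul(Rational(-33, 4), -35), Mul(Rational(1, 4), Pow(-35, 2))))) = Add(-29, Mul(-870, Add(Rational(133, 2), Rational(1155, 4), Mul(Rational(1, 4), 1225)))) = Add(-29, Mul(-870, Add(Rational(133, 2), Rational(1155, 4), Rational(1225, 4)))) = Add(-29, Mul(-870, Rational(1323, 2))) = Add(-29, -575505) = -575534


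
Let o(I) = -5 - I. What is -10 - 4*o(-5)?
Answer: -10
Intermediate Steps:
-10 - 4*o(-5) = -10 - 4*(-5 - 1*(-5)) = -10 - 4*(-5 + 5) = -10 - 4*0 = -10 + 0 = -10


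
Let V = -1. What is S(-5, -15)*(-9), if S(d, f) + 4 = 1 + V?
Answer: 36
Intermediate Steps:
S(d, f) = -4 (S(d, f) = -4 + (1 - 1) = -4 + 0 = -4)
S(-5, -15)*(-9) = -4*(-9) = 36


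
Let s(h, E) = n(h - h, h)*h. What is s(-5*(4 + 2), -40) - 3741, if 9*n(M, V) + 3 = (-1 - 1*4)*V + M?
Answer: -4231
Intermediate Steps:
n(M, V) = -⅓ - 5*V/9 + M/9 (n(M, V) = -⅓ + ((-1 - 1*4)*V + M)/9 = -⅓ + ((-1 - 4)*V + M)/9 = -⅓ + (-5*V + M)/9 = -⅓ + (M - 5*V)/9 = -⅓ + (-5*V/9 + M/9) = -⅓ - 5*V/9 + M/9)
s(h, E) = h*(-⅓ - 5*h/9) (s(h, E) = (-⅓ - 5*h/9 + (h - h)/9)*h = (-⅓ - 5*h/9 + (⅑)*0)*h = (-⅓ - 5*h/9 + 0)*h = (-⅓ - 5*h/9)*h = h*(-⅓ - 5*h/9))
s(-5*(4 + 2), -40) - 3741 = -(-5*(4 + 2))*(3 + 5*(-5*(4 + 2)))/9 - 3741 = -(-5*6)*(3 + 5*(-5*6))/9 - 3741 = -⅑*(-30)*(3 + 5*(-30)) - 3741 = -⅑*(-30)*(3 - 150) - 3741 = -⅑*(-30)*(-147) - 3741 = -490 - 3741 = -4231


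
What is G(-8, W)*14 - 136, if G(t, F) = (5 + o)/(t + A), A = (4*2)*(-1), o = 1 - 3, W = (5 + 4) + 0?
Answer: -1109/8 ≈ -138.63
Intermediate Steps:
W = 9 (W = 9 + 0 = 9)
o = -2
A = -8 (A = 8*(-1) = -8)
G(t, F) = 3/(-8 + t) (G(t, F) = (5 - 2)/(t - 8) = 3/(-8 + t))
G(-8, W)*14 - 136 = (3/(-8 - 8))*14 - 136 = (3/(-16))*14 - 136 = (3*(-1/16))*14 - 136 = -3/16*14 - 136 = -21/8 - 136 = -1109/8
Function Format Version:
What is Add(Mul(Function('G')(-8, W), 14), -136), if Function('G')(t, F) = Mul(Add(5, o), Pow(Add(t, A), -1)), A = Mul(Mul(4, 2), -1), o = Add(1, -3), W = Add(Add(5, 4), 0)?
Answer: Rational(-1109, 8) ≈ -138.63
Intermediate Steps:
W = 9 (W = Add(9, 0) = 9)
o = -2
A = -8 (A = Mul(8, -1) = -8)
Function('G')(t, F) = Mul(3, Pow(Add(-8, t), -1)) (Function('G')(t, F) = Mul(Add(5, -2), Pow(Add(t, -8), -1)) = Mul(3, Pow(Add(-8, t), -1)))
Add(Mul(Function('G')(-8, W), 14), -136) = Add(Mul(Mul(3, Pow(Add(-8, -8), -1)), 14), -136) = Add(Mul(Mul(3, Pow(-16, -1)), 14), -136) = Add(Mul(Mul(3, Rational(-1, 16)), 14), -136) = Add(Mul(Rational(-3, 16), 14), -136) = Add(Rational(-21, 8), -136) = Rational(-1109, 8)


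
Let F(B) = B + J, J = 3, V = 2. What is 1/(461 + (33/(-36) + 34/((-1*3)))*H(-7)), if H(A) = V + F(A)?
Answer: 2/971 ≈ 0.0020597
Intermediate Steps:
F(B) = 3 + B (F(B) = B + 3 = 3 + B)
H(A) = 5 + A (H(A) = 2 + (3 + A) = 5 + A)
1/(461 + (33/(-36) + 34/((-1*3)))*H(-7)) = 1/(461 + (33/(-36) + 34/((-1*3)))*(5 - 7)) = 1/(461 + (33*(-1/36) + 34/(-3))*(-2)) = 1/(461 + (-11/12 + 34*(-1/3))*(-2)) = 1/(461 + (-11/12 - 34/3)*(-2)) = 1/(461 - 49/4*(-2)) = 1/(461 + 49/2) = 1/(971/2) = 2/971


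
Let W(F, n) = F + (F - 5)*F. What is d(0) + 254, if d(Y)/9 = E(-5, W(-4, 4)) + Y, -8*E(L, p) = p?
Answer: 218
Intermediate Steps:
W(F, n) = F + F*(-5 + F) (W(F, n) = F + (-5 + F)*F = F + F*(-5 + F))
E(L, p) = -p/8
d(Y) = -36 + 9*Y (d(Y) = 9*(-(-1)*(-4 - 4)/2 + Y) = 9*(-(-1)*(-8)/2 + Y) = 9*(-⅛*32 + Y) = 9*(-4 + Y) = -36 + 9*Y)
d(0) + 254 = (-36 + 9*0) + 254 = (-36 + 0) + 254 = -36 + 254 = 218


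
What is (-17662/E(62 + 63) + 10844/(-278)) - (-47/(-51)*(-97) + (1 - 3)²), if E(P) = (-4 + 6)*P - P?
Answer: -84103043/886125 ≈ -94.911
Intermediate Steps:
E(P) = P (E(P) = 2*P - P = P)
(-17662/E(62 + 63) + 10844/(-278)) - (-47/(-51)*(-97) + (1 - 3)²) = (-17662/(62 + 63) + 10844/(-278)) - (-47/(-51)*(-97) + (1 - 3)²) = (-17662/125 + 10844*(-1/278)) - (-47*(-1/51)*(-97) + (-2)²) = (-17662*1/125 - 5422/139) - ((47/51)*(-97) + 4) = (-17662/125 - 5422/139) - (-4559/51 + 4) = -3132768/17375 - 1*(-4355/51) = -3132768/17375 + 4355/51 = -84103043/886125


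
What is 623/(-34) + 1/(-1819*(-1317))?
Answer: -87792535/4791246 ≈ -18.324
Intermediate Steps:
623/(-34) + 1/(-1819*(-1317)) = 623*(-1/34) - 1/1819*(-1/1317) = -623/34 + 1/2395623 = -87792535/4791246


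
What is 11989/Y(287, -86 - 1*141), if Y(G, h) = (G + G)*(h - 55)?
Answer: -11989/161868 ≈ -0.074067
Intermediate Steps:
Y(G, h) = 2*G*(-55 + h) (Y(G, h) = (2*G)*(-55 + h) = 2*G*(-55 + h))
11989/Y(287, -86 - 1*141) = 11989/((2*287*(-55 + (-86 - 1*141)))) = 11989/((2*287*(-55 + (-86 - 141)))) = 11989/((2*287*(-55 - 227))) = 11989/((2*287*(-282))) = 11989/(-161868) = 11989*(-1/161868) = -11989/161868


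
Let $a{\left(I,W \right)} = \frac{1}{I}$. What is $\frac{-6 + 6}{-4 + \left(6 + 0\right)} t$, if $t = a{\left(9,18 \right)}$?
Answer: $0$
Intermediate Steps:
$t = \frac{1}{9} \approx 0.11111$
$\frac{-6 + 6}{-4 + \left(6 + 0\right)} t = \frac{-6 + 6}{-4 + \left(6 + 0\right)} \frac{1}{9} = \frac{0}{-4 + 6} \cdot \frac{1}{9} = \frac{0}{2} \cdot \frac{1}{9} = 0 \cdot \frac{1}{2} \cdot \frac{1}{9} = 0 \cdot \frac{1}{9} = 0$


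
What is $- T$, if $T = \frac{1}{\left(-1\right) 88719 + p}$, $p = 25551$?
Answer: $\frac{1}{63168} \approx 1.5831 \cdot 10^{-5}$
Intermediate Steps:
$T = - \frac{1}{63168}$ ($T = \frac{1}{\left(-1\right) 88719 + 25551} = \frac{1}{-88719 + 25551} = \frac{1}{-63168} = - \frac{1}{63168} \approx -1.5831 \cdot 10^{-5}$)
$- T = \left(-1\right) \left(- \frac{1}{63168}\right) = \frac{1}{63168}$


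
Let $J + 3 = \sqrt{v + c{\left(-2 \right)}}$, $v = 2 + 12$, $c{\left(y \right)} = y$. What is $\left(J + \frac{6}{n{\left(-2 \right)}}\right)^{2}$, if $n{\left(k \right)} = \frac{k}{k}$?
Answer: $21 + 12 \sqrt{3} \approx 41.785$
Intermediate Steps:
$n{\left(k \right)} = 1$
$v = 14$
$J = -3 + 2 \sqrt{3}$ ($J = -3 + \sqrt{14 - 2} = -3 + \sqrt{12} = -3 + 2 \sqrt{3} \approx 0.4641$)
$\left(J + \frac{6}{n{\left(-2 \right)}}\right)^{2} = \left(\left(-3 + 2 \sqrt{3}\right) + \frac{6}{1}\right)^{2} = \left(\left(-3 + 2 \sqrt{3}\right) + 6 \cdot 1\right)^{2} = \left(\left(-3 + 2 \sqrt{3}\right) + 6\right)^{2} = \left(3 + 2 \sqrt{3}\right)^{2}$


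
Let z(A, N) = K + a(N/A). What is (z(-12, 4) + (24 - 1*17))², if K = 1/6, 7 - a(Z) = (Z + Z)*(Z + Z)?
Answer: 61009/324 ≈ 188.30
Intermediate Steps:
a(Z) = 7 - 4*Z² (a(Z) = 7 - (Z + Z)*(Z + Z) = 7 - 2*Z*2*Z = 7 - 4*Z²)
K = ⅙ ≈ 0.16667
z(A, N) = 43/6 - 4*N²/A² (z(A, N) = ⅙ + (7 - 4*N²/A²) = 43/6 - 4*N²/A²)
(z(-12, 4) + (24 - 1*17))² = ((43/6 - 4*4²/(-12)²) + (24 - 1*17))² = ((43/6 - 4*1/144*16) + (24 - 17))² = ((43/6 - 4/9) + 7)² = (121/18 + 7)² = (247/18)² = 61009/324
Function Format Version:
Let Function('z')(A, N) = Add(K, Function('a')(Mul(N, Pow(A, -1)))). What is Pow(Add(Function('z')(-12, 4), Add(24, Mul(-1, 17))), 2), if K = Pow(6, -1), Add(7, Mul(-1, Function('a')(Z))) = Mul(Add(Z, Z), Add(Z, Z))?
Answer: Rational(61009, 324) ≈ 188.30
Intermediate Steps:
Function('a')(Z) = Add(7, Mul(-4, Pow(Z, 2))) (Function('a')(Z) = Add(7, Mul(-1, Mul(Add(Z, Z), Add(Z, Z)))) = Add(7, Mul(-1, Mul(Mul(2, Z), Mul(2, Z)))) = Add(7, Mul(-1, Mul(4, Pow(Z, 2)))) = Add(7, Mul(-4, Pow(Z, 2))))
K = Rational(1, 6) ≈ 0.16667
Function('z')(A, N) = Add(Rational(43, 6), Mul(-4, Pow(A, -2), Pow(N, 2))) (Function('z')(A, N) = Add(Rational(1, 6), Add(7, Mul(-4, Pow(Mul(N, Pow(A, -1)), 2)))) = Add(Rational(1, 6), Add(7, Mul(-4, Mul(Pow(A, -2), Pow(N, 2))))) = Add(Rational(1, 6), Add(7, Mul(-4, Pow(A, -2), Pow(N, 2)))) = Add(Rational(43, 6), Mul(-4, Pow(A, -2), Pow(N, 2))))
Pow(Add(Function('z')(-12, 4), Add(24, Mul(-1, 17))), 2) = Pow(Add(Add(Rational(43, 6), Mul(-4, Pow(-12, -2), Pow(4, 2))), Add(24, Mul(-1, 17))), 2) = Pow(Add(Add(Rational(43, 6), Mul(-4, Rational(1, 144), 16)), Add(24, -17)), 2) = Pow(Add(Add(Rational(43, 6), Rational(-4, 9)), 7), 2) = Pow(Add(Rational(121, 18), 7), 2) = Pow(Rational(247, 18), 2) = Rational(61009, 324)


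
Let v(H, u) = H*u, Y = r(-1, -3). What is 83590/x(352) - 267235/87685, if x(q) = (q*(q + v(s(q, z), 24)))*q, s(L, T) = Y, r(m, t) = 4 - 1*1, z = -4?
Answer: -73852317039/24245039104 ≈ -3.0461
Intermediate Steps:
r(m, t) = 3 (r(m, t) = 4 - 1 = 3)
Y = 3
s(L, T) = 3
x(q) = q²*(72 + q) (x(q) = (q*(q + 3*24))*q = (q*(q + 72))*q = (q*(72 + q))*q = q²*(72 + q))
83590/x(352) - 267235/87685 = 83590/((352²*(72 + 352))) - 267235/87685 = 83590/((123904*424)) - 267235*1/87685 = 83590/52535296 - 2813/923 = 83590*(1/52535296) - 2813/923 = 41795/26267648 - 2813/923 = -73852317039/24245039104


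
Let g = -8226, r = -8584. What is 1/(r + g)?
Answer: -1/16810 ≈ -5.9488e-5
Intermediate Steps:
1/(r + g) = 1/(-8584 - 8226) = 1/(-16810) = -1/16810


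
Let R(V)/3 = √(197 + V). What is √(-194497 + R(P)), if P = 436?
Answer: √(-194497 + 3*√633) ≈ 440.93*I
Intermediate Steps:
R(V) = 3*√(197 + V)
√(-194497 + R(P)) = √(-194497 + 3*√(197 + 436)) = √(-194497 + 3*√633)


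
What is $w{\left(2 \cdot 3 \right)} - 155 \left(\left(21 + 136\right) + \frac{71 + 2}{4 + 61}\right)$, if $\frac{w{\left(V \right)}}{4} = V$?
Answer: $- \frac{318306}{13} \approx -24485.0$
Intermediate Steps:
$w{\left(V \right)} = 4 V$
$w{\left(2 \cdot 3 \right)} - 155 \left(\left(21 + 136\right) + \frac{71 + 2}{4 + 61}\right) = 4 \cdot 2 \cdot 3 - 155 \left(\left(21 + 136\right) + \frac{71 + 2}{4 + 61}\right) = 4 \cdot 6 - 155 \left(157 + \frac{73}{65}\right) = 24 - 155 \left(157 + 73 \cdot \frac{1}{65}\right) = 24 - 155 \left(157 + \frac{73}{65}\right) = 24 - \frac{318618}{13} = - \frac{318306}{13}$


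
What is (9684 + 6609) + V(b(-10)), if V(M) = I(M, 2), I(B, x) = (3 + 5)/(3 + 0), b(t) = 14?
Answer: 48887/3 ≈ 16296.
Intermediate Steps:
I(B, x) = 8/3
V(M) = 8/3
(9684 + 6609) + V(b(-10)) = (9684 + 6609) + 8/3 = 16293 + 8/3 = 48887/3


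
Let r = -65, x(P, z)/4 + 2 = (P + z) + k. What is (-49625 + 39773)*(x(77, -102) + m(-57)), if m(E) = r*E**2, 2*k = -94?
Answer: 2083510812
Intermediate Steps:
k = -47 (k = (1/2)*(-94) = -47)
x(P, z) = -196 + 4*P + 4*z (x(P, z) = -8 + 4*((P + z) - 47) = -8 + 4*(-47 + P + z) = -8 + (-188 + 4*P + 4*z) = -196 + 4*P + 4*z)
m(E) = -65*E**2
(-49625 + 39773)*(x(77, -102) + m(-57)) = (-49625 + 39773)*((-196 + 4*77 + 4*(-102)) - 65*(-57)**2) = -9852*((-196 + 308 - 408) - 65*3249) = -9852*(-296 - 211185) = -9852*(-211481) = 2083510812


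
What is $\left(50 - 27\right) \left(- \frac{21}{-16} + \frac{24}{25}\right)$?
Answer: $\frac{20907}{400} \approx 52.268$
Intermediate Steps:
$\left(50 - 27\right) \left(- \frac{21}{-16} + \frac{24}{25}\right) = 23 \left(\left(-21\right) \left(- \frac{1}{16}\right) + 24 \cdot \frac{1}{25}\right) = 23 \left(\frac{21}{16} + \frac{24}{25}\right) = 23 \cdot \frac{909}{400} = \frac{20907}{400}$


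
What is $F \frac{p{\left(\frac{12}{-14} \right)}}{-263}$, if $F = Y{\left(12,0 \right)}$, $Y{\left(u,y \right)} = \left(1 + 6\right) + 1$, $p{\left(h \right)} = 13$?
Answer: $- \frac{104}{263} \approx -0.39544$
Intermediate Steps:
$Y{\left(u,y \right)} = 8$ ($Y{\left(u,y \right)} = 7 + 1 = 8$)
$F = 8$
$F \frac{p{\left(\frac{12}{-14} \right)}}{-263} = 8 \frac{13}{-263} = 8 \cdot 13 \left(- \frac{1}{263}\right) = 8 \left(- \frac{13}{263}\right) = - \frac{104}{263}$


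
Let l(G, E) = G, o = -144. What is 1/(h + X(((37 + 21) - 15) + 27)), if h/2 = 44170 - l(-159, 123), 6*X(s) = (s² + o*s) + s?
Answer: 3/263419 ≈ 1.1389e-5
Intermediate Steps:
X(s) = -143*s/6 + s²/6 (X(s) = ((s² - 144*s) + s)/6 = (s² - 143*s)/6 = -143*s/6 + s²/6)
h = 88658 (h = 2*(44170 - 1*(-159)) = 2*(44170 + 159) = 2*44329 = 88658)
1/(h + X(((37 + 21) - 15) + 27)) = 1/(88658 + (((37 + 21) - 15) + 27)*(-143 + (((37 + 21) - 15) + 27))/6) = 1/(88658 + ((58 - 15) + 27)*(-143 + ((58 - 15) + 27))/6) = 1/(88658 + (43 + 27)*(-143 + (43 + 27))/6) = 1/(88658 + (⅙)*70*(-143 + 70)) = 1/(88658 + (⅙)*70*(-73)) = 1/(88658 - 2555/3) = 1/(263419/3) = 3/263419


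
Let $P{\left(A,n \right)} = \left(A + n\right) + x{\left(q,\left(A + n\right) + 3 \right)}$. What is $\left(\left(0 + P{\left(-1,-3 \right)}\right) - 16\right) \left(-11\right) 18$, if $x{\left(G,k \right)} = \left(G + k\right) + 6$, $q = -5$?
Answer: $3960$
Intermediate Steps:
$x{\left(G,k \right)} = 6 + G + k$
$P{\left(A,n \right)} = 4 + 2 A + 2 n$ ($P{\left(A,n \right)} = \left(A + n\right) + \left(6 - 5 + \left(\left(A + n\right) + 3\right)\right) = \left(A + n\right) + \left(6 - 5 + \left(3 + A + n\right)\right) = \left(A + n\right) + \left(4 + A + n\right) = 4 + 2 A + 2 n$)
$\left(\left(0 + P{\left(-1,-3 \right)}\right) - 16\right) \left(-11\right) 18 = \left(\left(0 + \left(4 + 2 \left(-1\right) + 2 \left(-3\right)\right)\right) - 16\right) \left(-11\right) 18 = \left(\left(0 - 4\right) - 16\right) \left(-11\right) 18 = \left(-4 - 16\right) \left(-11\right) 18 = \left(-20\right) \left(-11\right) 18 = 220 \cdot 18 = 3960$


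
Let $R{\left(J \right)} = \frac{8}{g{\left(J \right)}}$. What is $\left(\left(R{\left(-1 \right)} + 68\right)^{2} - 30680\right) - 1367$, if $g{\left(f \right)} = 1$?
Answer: $-26271$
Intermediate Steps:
$R{\left(J \right)} = 8$ ($R{\left(J \right)} = \frac{8}{1} = 8 \cdot 1 = 8$)
$\left(\left(R{\left(-1 \right)} + 68\right)^{2} - 30680\right) - 1367 = \left(\left(8 + 68\right)^{2} - 30680\right) - 1367 = \left(76^{2} - 30680\right) - 1367 = \left(5776 - 30680\right) - 1367 = -24904 - 1367 = -26271$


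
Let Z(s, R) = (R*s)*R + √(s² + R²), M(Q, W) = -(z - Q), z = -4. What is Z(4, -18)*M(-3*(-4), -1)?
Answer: 20736 + 32*√85 ≈ 21031.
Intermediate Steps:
M(Q, W) = 4 + Q (M(Q, W) = -(-4 - Q) = 4 + Q)
Z(s, R) = √(R² + s²) + s*R² (Z(s, R) = s*R² + √(R² + s²) = √(R² + s²) + s*R²)
Z(4, -18)*M(-3*(-4), -1) = (√((-18)² + 4²) + 4*(-18)²)*(4 - 3*(-4)) = (√(324 + 16) + 4*324)*(4 + 12) = (√340 + 1296)*16 = (2*√85 + 1296)*16 = (1296 + 2*√85)*16 = 20736 + 32*√85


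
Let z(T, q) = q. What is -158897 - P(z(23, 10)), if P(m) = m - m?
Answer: -158897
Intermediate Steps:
P(m) = 0
-158897 - P(z(23, 10)) = -158897 - 1*0 = -158897 + 0 = -158897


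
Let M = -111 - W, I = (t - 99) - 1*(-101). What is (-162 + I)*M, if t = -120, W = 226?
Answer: 94360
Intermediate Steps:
I = -118 (I = (-120 - 99) - 1*(-101) = -219 + 101 = -118)
M = -337 (M = -111 - 1*226 = -111 - 226 = -337)
(-162 + I)*M = (-162 - 118)*(-337) = -280*(-337) = 94360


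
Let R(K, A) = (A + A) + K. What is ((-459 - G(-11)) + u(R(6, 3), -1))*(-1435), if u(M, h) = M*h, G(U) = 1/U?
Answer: 7433300/11 ≈ 6.7575e+5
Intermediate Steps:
R(K, A) = K + 2*A (R(K, A) = 2*A + K = K + 2*A)
((-459 - G(-11)) + u(R(6, 3), -1))*(-1435) = ((-459 - 1/(-11)) + (6 + 2*3)*(-1))*(-1435) = ((-459 - 1*(-1/11)) + (6 + 6)*(-1))*(-1435) = ((-459 + 1/11) + 12*(-1))*(-1435) = (-5048/11 - 12)*(-1435) = -5180/11*(-1435) = 7433300/11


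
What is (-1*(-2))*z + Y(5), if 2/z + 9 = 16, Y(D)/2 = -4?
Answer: -52/7 ≈ -7.4286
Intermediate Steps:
Y(D) = -8 (Y(D) = 2*(-4) = -8)
z = 2/7 (z = 2/(-9 + 16) = 2/7 ≈ 0.28571)
(-1*(-2))*z + Y(5) = -1*(-2)*(2/7) - 8 = 2*(2/7) - 8 = 4/7 - 8 = -52/7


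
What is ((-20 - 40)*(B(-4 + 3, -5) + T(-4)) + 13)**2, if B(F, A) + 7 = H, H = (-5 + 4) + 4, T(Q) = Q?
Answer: 243049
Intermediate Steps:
H = 3 (H = -1 + 4 = 3)
B(F, A) = -4 (B(F, A) = -7 + 3 = -4)
((-20 - 40)*(B(-4 + 3, -5) + T(-4)) + 13)**2 = ((-20 - 40)*(-4 - 4) + 13)**2 = (-60*(-8) + 13)**2 = (480 + 13)**2 = 493**2 = 243049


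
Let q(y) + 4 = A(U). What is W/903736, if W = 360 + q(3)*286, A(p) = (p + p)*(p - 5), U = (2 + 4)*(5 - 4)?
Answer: 331/112967 ≈ 0.0029301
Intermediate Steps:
U = 6 (U = 6*1 = 6)
A(p) = 2*p*(-5 + p) (A(p) = (2*p)*(-5 + p) = 2*p*(-5 + p))
q(y) = 8 (q(y) = -4 + 2*6*(-5 + 6) = -4 + 2*6*1 = -4 + 12 = 8)
W = 2648 (W = 360 + 8*286 = 360 + 2288 = 2648)
W/903736 = 2648/903736 = 2648*(1/903736) = 331/112967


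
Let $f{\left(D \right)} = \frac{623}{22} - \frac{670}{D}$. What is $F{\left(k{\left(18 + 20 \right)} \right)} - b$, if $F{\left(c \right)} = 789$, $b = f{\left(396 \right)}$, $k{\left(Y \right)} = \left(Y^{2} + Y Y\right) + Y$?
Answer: $\frac{75475}{99} \approx 762.37$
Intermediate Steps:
$k{\left(Y \right)} = Y + 2 Y^{2}$ ($k{\left(Y \right)} = \left(Y^{2} + Y^{2}\right) + Y = 2 Y^{2} + Y = Y + 2 Y^{2}$)
$f{\left(D \right)} = \frac{623}{22} - \frac{670}{D}$ ($f{\left(D \right)} = 623 \cdot \frac{1}{22} - \frac{670}{D} = \frac{623}{22} - \frac{670}{D}$)
$b = \frac{2636}{99}$ ($b = \frac{623}{22} - \frac{670}{396} = \frac{623}{22} - \frac{335}{198} = \frac{2636}{99} \approx 26.626$)
$F{\left(k{\left(18 + 20 \right)} \right)} - b = 789 - \frac{2636}{99} = \frac{75475}{99}$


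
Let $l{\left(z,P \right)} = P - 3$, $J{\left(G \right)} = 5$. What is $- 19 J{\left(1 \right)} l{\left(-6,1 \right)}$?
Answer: $190$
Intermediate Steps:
$l{\left(z,P \right)} = -3 + P$ ($l{\left(z,P \right)} = P - 3 = -3 + P$)
$- 19 J{\left(1 \right)} l{\left(-6,1 \right)} = \left(-19\right) 5 \left(-3 + 1\right) = \left(-95\right) \left(-2\right) = 190$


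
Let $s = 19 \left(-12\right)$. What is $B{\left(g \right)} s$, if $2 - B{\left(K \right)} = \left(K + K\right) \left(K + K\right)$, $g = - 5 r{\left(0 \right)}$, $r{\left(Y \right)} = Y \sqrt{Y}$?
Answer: $-456$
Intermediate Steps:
$r{\left(Y \right)} = Y^{\frac{3}{2}}$
$s = -228$
$g = 0$ ($g = - 5 \cdot 0^{\frac{3}{2}} = \left(-5\right) 0 = 0$)
$B{\left(K \right)} = 2 - 4 K^{2}$ ($B{\left(K \right)} = 2 - \left(K + K\right) \left(K + K\right) = 2 - 2 K 2 K = 2 - 4 K^{2}$)
$B{\left(g \right)} s = \left(2 - 4 \cdot 0^{2}\right) \left(-228\right) = \left(2 - 0\right) \left(-228\right) = \left(2 + 0\right) \left(-228\right) = 2 \left(-228\right) = -456$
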